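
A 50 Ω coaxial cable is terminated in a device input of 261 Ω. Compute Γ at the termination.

Γ = 0.678

Γ = (Z_L − Z_0)/(Z_L + Z_0) = (261 − 50)/(261 + 50) = 211/311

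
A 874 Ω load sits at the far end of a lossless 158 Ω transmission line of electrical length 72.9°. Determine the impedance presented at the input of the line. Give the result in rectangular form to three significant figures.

Z_in ≈ 31.2 − j46.9 Ω

tan(βl) = tan(72.9°) = 3.25
Z_in = Z_0·(Z_L + jZ_0·tanβl)/(Z_0 + jZ_L·tanβl)
     = 158·(874 + j514)/(158 + j2840)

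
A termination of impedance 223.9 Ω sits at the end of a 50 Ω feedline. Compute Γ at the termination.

Γ = (Z_L − Z_0)/(Z_L + Z_0) = (223.9 − 50)/(223.9 + 50) = 173.9/273.9

Γ = 0.635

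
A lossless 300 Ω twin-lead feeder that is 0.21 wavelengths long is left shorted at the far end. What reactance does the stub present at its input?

X_in ≈ 1170 Ω (inductive)

βl = 2π × 0.21 = 75.6°
tan(βl) = 3.89
For a shorted stub, Z_in = jZ_0·tan(βl)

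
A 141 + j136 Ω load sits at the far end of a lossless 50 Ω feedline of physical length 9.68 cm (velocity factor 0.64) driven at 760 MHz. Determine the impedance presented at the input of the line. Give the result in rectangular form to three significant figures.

Z_in ≈ 13.9 + j36.5 Ω

λ = v/f = 0.64·c / 760 MHz = 0.253 m
βl = 2π·l/λ = 2π × 0.383 = 138°
tan(βl) = tan(138°) = -0.902
Z_in = Z_0·(Z_L + jZ_0·tanβl)/(Z_0 + jZ_L·tanβl)
     = 50·(141 + j90.9)/(173 − j127)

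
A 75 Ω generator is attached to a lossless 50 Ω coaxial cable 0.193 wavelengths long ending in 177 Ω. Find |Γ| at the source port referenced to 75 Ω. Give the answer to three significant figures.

|Γ| ≈ 0.665

βl = 2π × 0.193 = 69.5°
tan(βl) = 2.67
Z_in = Z_0·(Z_L + jZ_0·tanβl)/(Z_0 + jZ_L·tanβl) = 15.9 − j17 Ω
Γ_s = (Z_in − Z_s)/(Z_in + Z_s) = (-59.1 − j17)/(90.9 − j17), |Γ_s| = 0.665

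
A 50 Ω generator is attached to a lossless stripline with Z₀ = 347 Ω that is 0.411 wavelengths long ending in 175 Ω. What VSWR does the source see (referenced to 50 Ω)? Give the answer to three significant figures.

VSWR ≈ 6.46

βl = 2π × 0.411 = 148°
tan(βl) = -0.626
Z_in = Z_0·(Z_L + jZ_0·tanβl)/(Z_0 + jZ_L·tanβl) = 221 − j147 Ω
Γ_s = (Z_in − Z_s)/(Z_in + Z_s) = (171 − j147)/(271 − j147), |Γ_s| = 0.732
VSWR = (1 + |Γ_s|)/(1 − |Γ_s|)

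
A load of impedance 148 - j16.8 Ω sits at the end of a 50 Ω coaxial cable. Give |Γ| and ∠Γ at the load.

Γ ≈ 0.5 ∠ -4.88°

Γ = (Z_L − Z_0)/(Z_L + Z_0) = (98 − j16.8)/(198 − j16.8)
|Γ| = 99.4/199 = 0.5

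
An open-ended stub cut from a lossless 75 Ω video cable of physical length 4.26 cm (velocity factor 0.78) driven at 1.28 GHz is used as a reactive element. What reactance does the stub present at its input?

X_in ≈ -8.03 Ω (capacitive)

λ = v/f = 0.78·c / 1.28 GHz = 0.183 m
βl = 2π·l/λ = 2π × 0.233 = 83.9°
tan(βl) = 9.34
For an open-ended stub, Z_in = −jZ_0·cot(βl) = −jZ_0/tan(βl)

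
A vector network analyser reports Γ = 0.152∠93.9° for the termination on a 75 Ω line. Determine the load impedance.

Z_L = Z_0·(1 + Γ)/(1 − Γ) = 75·(0.99 + j0.152)/(1.01 − j0.152)

Z_L ≈ 70.2 + j21.8 Ω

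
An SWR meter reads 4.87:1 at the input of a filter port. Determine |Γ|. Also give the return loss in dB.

|Γ| ≈ 0.659; return loss ≈ 3.62 dB

|Γ| = (S − 1)/(S + 1) = (4.87 − 1)/(4.87 + 1) = 3.87/5.87
RL = −20·log₁₀|Γ| = −20·log₁₀(0.659)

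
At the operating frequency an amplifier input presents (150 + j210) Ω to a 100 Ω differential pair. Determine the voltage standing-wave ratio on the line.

Γ = (Z_L − Z_0)/(Z_L + Z_0) = (50 + j210)/(250 + j210)
|Γ| = 216/326 = 0.661
VSWR = (1 + |Γ|)/(1 − |Γ|) = 1.66/0.339

VSWR ≈ 4.9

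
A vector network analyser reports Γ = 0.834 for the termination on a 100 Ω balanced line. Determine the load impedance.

Z_L = Z_0·(1 + Γ)/(1 − Γ) = 100·(1.83)/(0.166)

Z_L ≈ 1100 Ω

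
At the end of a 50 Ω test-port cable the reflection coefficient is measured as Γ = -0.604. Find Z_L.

Z_L ≈ 12.3 Ω

Z_L = Z_0·(1 + Γ)/(1 − Γ) = 50·(0.396)/(1.6)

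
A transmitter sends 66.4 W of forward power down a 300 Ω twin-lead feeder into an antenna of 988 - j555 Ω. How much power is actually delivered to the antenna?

P_delivered ≈ 40 W

|Γ| = |(688 − j555)/(1288 − j555)| = 0.63
|Γ|² = 0.397
P_refl = |Γ|²·P_inc = 26.4 W, P_del = (1 − |Γ|²)·P_inc = 40 W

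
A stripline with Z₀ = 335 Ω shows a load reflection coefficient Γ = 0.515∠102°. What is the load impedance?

Z_L ≈ 166 + j228 Ω

Z_L = Z_0·(1 + Γ)/(1 − Γ) = 335·(0.893 + j0.504)/(1.11 − j0.504)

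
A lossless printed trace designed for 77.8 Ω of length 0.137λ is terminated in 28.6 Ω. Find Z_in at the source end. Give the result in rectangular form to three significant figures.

Z_in ≈ 56.9 + j66.2 Ω

βl = 2π × 0.137 = 49.3°
tan(βl) = tan(49.3°) = 1.16
Z_in = Z_0·(Z_L + jZ_0·tanβl)/(Z_0 + jZ_L·tanβl)
     = 77.8·(28.6 + j90.5)/(77.8 + j33.3)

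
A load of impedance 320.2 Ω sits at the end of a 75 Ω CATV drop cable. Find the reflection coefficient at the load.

Γ = 0.62

Γ = (Z_L − Z_0)/(Z_L + Z_0) = (320.2 − 75)/(320.2 + 75) = 245.2/395.2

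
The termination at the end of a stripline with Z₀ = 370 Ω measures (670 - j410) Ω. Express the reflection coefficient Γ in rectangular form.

Γ ≈ 0.384 − j0.243

Γ = (Z_L − Z_0)/(Z_L + Z_0) = (300 − j410)/(1040 − j410)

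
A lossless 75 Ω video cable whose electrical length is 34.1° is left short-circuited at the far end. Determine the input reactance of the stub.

tan(βl) = 0.677
For a short-circuited stub, Z_in = jZ_0·tan(βl)

X_in ≈ 50.8 Ω (inductive)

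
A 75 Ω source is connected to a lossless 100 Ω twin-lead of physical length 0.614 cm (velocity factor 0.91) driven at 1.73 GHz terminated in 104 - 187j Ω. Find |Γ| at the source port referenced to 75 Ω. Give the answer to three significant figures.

λ = v/f = 0.91·c / 1.73 GHz = 0.158 m
βl = 2π·l/λ = 2π × 0.0389 = 14°
tan(βl) = 0.249
Z_in = Z_0·(Z_L + jZ_0·tanβl)/(Z_0 + jZ_L·tanβl) = 49.8 − j119 Ω
Γ_s = (Z_in − Z_s)/(Z_in + Z_s) = (-25.2 − j119)/(125 − j119), |Γ_s| = 0.706

|Γ| ≈ 0.706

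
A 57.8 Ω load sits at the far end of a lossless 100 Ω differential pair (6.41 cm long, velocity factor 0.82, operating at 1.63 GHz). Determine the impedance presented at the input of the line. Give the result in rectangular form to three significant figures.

λ = v/f = 0.82·c / 1.63 GHz = 0.151 m
βl = 2π·l/λ = 2π × 0.425 = 153°
tan(βl) = tan(153°) = -0.512
Z_in = Z_0·(Z_L + jZ_0·tanβl)/(Z_0 + jZ_L·tanβl)
     = 100·(57.8 − j51.2)/(100 − j29.6)

Z_in ≈ 67.1 − j31.3 Ω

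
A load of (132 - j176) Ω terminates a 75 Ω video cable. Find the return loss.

RL ≈ 3.34 dB

Γ = (57 − j176)/(207 − j176), |Γ| = 0.681
RL = −20·log₁₀|Γ| = −20·log₁₀(0.681)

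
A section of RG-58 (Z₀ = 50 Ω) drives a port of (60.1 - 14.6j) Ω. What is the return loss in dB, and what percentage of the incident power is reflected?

Γ = (10.1 − j14.6)/(110.1 − j14.6), |Γ| = 0.16
RL = −20·log₁₀(0.16) = 15.9 dB
P_refl/P_inc = |Γ|² = 0.0256

RL ≈ 15.9 dB; 2.56% of incident power reflected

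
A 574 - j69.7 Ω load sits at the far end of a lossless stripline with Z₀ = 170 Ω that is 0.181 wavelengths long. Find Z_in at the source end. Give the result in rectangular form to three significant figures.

Z_in ≈ 57.3 − j63.9 Ω

βl = 2π × 0.181 = 65.2°
tan(βl) = tan(65.2°) = 2.16
Z_in = Z_0·(Z_L + jZ_0·tanβl)/(Z_0 + jZ_L·tanβl)
     = 170·(574 + j298)/(321 + j1240)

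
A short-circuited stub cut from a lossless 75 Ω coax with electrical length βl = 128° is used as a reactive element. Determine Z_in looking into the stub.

tan(βl) = -1.28
For a short-circuited stub, Z_in = jZ_0·tan(βl)

Z_in ≈ −j96 Ω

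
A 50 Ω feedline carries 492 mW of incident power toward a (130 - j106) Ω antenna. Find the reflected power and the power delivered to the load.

|Γ| = |(80 − j106)/(180 − j106)| = 0.636
|Γ|² = 0.404
P_refl = |Γ|²·P_inc = 199 mW, P_del = (1 − |Γ|²)·P_inc = 293 mW

P_reflected ≈ 199 mW; P_delivered ≈ 293 mW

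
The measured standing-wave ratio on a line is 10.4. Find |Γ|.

|Γ| = (S − 1)/(S + 1) = (10.4 − 1)/(10.4 + 1) = 9.4/11.4

|Γ| ≈ 0.825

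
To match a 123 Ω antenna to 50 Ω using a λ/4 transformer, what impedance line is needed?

Z_qwt ≈ 78.4 Ω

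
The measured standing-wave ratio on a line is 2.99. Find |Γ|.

|Γ| = (S − 1)/(S + 1) = (2.99 − 1)/(2.99 + 1) = 1.99/3.99

|Γ| ≈ 0.499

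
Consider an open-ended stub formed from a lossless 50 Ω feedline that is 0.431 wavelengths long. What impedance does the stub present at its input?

Z_in ≈ +j108 Ω

βl = 2π × 0.431 = 155°
tan(βl) = -0.463
For an open-ended stub, Z_in = −jZ_0·cot(βl) = −jZ_0/tan(βl)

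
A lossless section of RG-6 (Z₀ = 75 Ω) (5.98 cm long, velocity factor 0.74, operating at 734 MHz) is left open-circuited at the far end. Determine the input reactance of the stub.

λ = v/f = 0.74·c / 734 MHz = 0.302 m
βl = 2π·l/λ = 2π × 0.198 = 71.2°
tan(βl) = 2.93
For an open-circuited stub, Z_in = −jZ_0·cot(βl) = −jZ_0/tan(βl)

X_in ≈ -25.6 Ω (capacitive)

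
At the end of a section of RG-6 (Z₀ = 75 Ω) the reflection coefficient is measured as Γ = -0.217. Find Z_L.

Z_L = Z_0·(1 + Γ)/(1 − Γ) = 75·(0.783)/(1.22)

Z_L ≈ 48.3 Ω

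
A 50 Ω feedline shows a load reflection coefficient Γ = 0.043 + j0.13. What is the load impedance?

Z_L = Z_0·(1 + Γ)/(1 − Γ) = 50·(1.04 + j0.13)/(0.957 − j0.13)

Z_L ≈ 52.6 + j13.9 Ω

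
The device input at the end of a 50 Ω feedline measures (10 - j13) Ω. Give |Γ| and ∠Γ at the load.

Γ = (Z_L − Z_0)/(Z_L + Z_0) = (-40 − j13)/(60 − j13)
|Γ| = 42.1/61.4 = 0.685

Γ ≈ 0.685 ∠ -150°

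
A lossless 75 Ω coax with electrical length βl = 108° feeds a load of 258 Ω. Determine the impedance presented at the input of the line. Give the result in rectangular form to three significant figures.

Z_in ≈ 23.9 + j22.1 Ω

tan(βl) = tan(108°) = -3.08
Z_in = Z_0·(Z_L + jZ_0·tanβl)/(Z_0 + jZ_L·tanβl)
     = 75·(258 − j231)/(75 − j794)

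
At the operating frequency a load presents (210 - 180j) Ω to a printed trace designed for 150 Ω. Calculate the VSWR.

VSWR ≈ 2.78

Γ = (Z_L − Z_0)/(Z_L + Z_0) = (60 − j180)/(360 − j180)
|Γ| = 190/402 = 0.471
VSWR = (1 + |Γ|)/(1 − |Γ|) = 1.47/0.529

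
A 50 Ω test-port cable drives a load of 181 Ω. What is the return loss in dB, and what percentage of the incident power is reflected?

Γ = (181 − 50)/(181 + 50) = 0.567
RL = −20·log₁₀(0.567) = 4.93 dB
P_refl/P_inc = |Γ|² = 0.322

RL ≈ 4.93 dB; 32.2% of incident power reflected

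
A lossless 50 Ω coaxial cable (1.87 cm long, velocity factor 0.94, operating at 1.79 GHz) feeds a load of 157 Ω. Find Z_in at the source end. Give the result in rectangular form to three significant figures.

Z_in ≈ 30.9 − j43.5 Ω

λ = v/f = 0.94·c / 1.79 GHz = 0.158 m
βl = 2π·l/λ = 2π × 0.119 = 42.7°
tan(βl) = tan(42.7°) = 0.924
Z_in = Z_0·(Z_L + jZ_0·tanβl)/(Z_0 + jZ_L·tanβl)
     = 50·(157 + j46.2)/(50 + j145)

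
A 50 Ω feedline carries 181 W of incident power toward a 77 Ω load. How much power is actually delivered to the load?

Γ = (77 − 50)/(77 + 50) = 0.213
|Γ|² = 0.0452
P_refl = |Γ|²·P_inc = 8.18 W, P_del = (1 − |Γ|²)·P_inc = 173 W

P_delivered ≈ 173 W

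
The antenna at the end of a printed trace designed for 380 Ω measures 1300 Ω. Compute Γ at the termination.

Γ = 0.548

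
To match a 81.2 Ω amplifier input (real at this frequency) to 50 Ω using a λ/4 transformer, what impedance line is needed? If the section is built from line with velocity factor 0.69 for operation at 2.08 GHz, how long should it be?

Z_qwt = √(Z_0·R_L) = √(50 × 81.2) = √4060
λ = 0.69·c/f = 0.0995 m, so l = λ/4 = 0.0249 m

Z_qwt ≈ 63.7 Ω; length ≈ 2.49 cm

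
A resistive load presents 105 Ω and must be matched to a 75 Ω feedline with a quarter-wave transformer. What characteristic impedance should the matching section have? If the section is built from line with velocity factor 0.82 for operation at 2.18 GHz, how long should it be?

Z_qwt ≈ 88.7 Ω; length ≈ 2.82 cm

Z_qwt = √(Z_0·R_L) = √(75 × 105) = √7875
λ = 0.82·c/f = 0.113 m, so l = λ/4 = 0.0282 m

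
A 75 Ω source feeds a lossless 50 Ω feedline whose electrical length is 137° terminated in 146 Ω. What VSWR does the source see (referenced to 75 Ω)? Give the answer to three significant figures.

tan(βl) = -0.933
Z_in = Z_0·(Z_L + jZ_0·tanβl)/(Z_0 + jZ_L·tanβl) = 32.4 + j41.7 Ω
Γ_s = (Z_in − Z_s)/(Z_in + Z_s) = (-42.6 + j41.7)/(107 + j41.7), |Γ_s| = 0.517
VSWR = (1 + |Γ_s|)/(1 − |Γ_s|)

VSWR ≈ 3.14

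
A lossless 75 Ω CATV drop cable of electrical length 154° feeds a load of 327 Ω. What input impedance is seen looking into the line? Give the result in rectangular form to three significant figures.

Z_in ≈ 73.3 + j119 Ω

tan(βl) = tan(154°) = -0.488
Z_in = Z_0·(Z_L + jZ_0·tanβl)/(Z_0 + jZ_L·tanβl)
     = 75·(327 − j36.6)/(75 − j159)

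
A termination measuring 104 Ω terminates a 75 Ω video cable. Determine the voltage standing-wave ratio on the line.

VSWR ≈ 1.39

Γ = (104 − 75)/(104 + 75) = 0.162
VSWR = (1 + 0.162)/(1 − 0.162)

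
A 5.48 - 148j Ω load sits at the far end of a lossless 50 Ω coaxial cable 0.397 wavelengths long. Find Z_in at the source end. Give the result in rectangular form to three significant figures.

βl = 2π × 0.397 = 143°
tan(βl) = tan(143°) = -0.756
Z_in = Z_0·(Z_L + jZ_0·tanβl)/(Z_0 + jZ_L·tanβl)
     = 50·(5.48 − j186)/(-61.9 − j4.14)

Z_in ≈ 5.6 + j150 Ω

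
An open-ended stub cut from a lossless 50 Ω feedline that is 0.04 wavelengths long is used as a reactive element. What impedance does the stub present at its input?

Z_in ≈ −j195 Ω

βl = 2π × 0.04 = 14.4°
tan(βl) = 0.257
For an open-ended stub, Z_in = −jZ_0·cot(βl) = −jZ_0/tan(βl)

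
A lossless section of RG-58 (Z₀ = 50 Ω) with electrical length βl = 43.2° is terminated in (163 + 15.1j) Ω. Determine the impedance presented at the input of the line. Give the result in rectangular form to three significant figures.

tan(βl) = tan(43.2°) = 0.939
Z_in = Z_0·(Z_L + jZ_0·tanβl)/(Z_0 + jZ_L·tanβl)
     = 50·(163 + j62.1)/(35.8 + j153)

Z_in ≈ 31 − j46 Ω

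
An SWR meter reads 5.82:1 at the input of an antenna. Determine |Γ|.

|Γ| ≈ 0.707

|Γ| = (S − 1)/(S + 1) = (5.82 − 1)/(5.82 + 1) = 4.82/6.82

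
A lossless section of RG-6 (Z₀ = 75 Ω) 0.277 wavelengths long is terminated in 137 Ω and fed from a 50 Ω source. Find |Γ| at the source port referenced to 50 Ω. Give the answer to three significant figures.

βl = 2π × 0.277 = 99.7°
tan(βl) = -5.84
Z_in = Z_0·(Z_L + jZ_0·tanβl)/(Z_0 + jZ_L·tanβl) = 41.9 + j8.92 Ω
Γ_s = (Z_in − Z_s)/(Z_in + Z_s) = (-8.11 + j8.92)/(91.9 + j8.92), |Γ_s| = 0.131

|Γ| ≈ 0.131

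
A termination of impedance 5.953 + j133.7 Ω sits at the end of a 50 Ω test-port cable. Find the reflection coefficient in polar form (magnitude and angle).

Γ ≈ 0.971 ∠ 40.9°

Γ = (Z_L − Z_0)/(Z_L + Z_0) = (-44.05 + j133.7)/(55.95 + j133.7)
|Γ| = 141/145 = 0.971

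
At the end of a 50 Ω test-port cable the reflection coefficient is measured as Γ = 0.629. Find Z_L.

Z_L ≈ 220 Ω

Z_L = Z_0·(1 + Γ)/(1 − Γ) = 50·(1.63)/(0.371)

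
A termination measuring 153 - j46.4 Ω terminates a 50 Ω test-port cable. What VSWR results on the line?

VSWR ≈ 3.37

Γ = (Z_L − Z_0)/(Z_L + Z_0) = (103 − j46.4)/(203 − j46.4)
|Γ| = 113/208 = 0.543
VSWR = (1 + |Γ|)/(1 − |Γ|) = 1.54/0.457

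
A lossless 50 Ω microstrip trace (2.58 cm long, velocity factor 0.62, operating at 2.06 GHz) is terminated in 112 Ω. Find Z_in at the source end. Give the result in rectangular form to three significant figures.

Z_in ≈ 23.2 + j9.05 Ω

λ = v/f = 0.62·c / 2.06 GHz = 0.0903 m
βl = 2π·l/λ = 2π × 0.286 = 103°
tan(βl) = tan(103°) = -4.38
Z_in = Z_0·(Z_L + jZ_0·tanβl)/(Z_0 + jZ_L·tanβl)
     = 50·(112 − j219)/(50 − j490)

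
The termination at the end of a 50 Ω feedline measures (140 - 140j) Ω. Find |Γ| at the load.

|Γ| ≈ 0.705

Γ = (Z_L − Z_0)/(Z_L + Z_0) = (90 − j140)/(190 − j140)
|Γ| = 166/236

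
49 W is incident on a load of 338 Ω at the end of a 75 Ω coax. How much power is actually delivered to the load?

P_delivered ≈ 29.1 W

Γ = (338 − 75)/(338 + 75) = 0.637
|Γ|² = 0.406
P_refl = |Γ|²·P_inc = 19.9 W, P_del = (1 − |Γ|²)·P_inc = 29.1 W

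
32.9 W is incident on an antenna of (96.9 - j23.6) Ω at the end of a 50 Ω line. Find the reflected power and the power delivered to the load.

P_reflected ≈ 4.1 W; P_delivered ≈ 28.8 W

|Γ| = |(46.9 − j23.6)/(146.9 − j23.6)| = 0.353
|Γ|² = 0.125
P_refl = |Γ|²·P_inc = 4.1 W, P_del = (1 − |Γ|²)·P_inc = 28.8 W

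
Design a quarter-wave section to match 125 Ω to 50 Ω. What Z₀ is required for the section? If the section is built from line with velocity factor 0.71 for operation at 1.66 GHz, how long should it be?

Z_qwt ≈ 79.1 Ω; length ≈ 3.21 cm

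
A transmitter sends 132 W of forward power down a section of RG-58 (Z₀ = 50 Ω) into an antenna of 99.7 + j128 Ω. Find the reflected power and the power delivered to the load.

|Γ| = |(49.7 + j128)/(149.7 + j128)| = 0.697
|Γ|² = 0.486
P_refl = |Γ|²·P_inc = 64.2 W, P_del = (1 − |Γ|²)·P_inc = 67.8 W

P_reflected ≈ 64.2 W; P_delivered ≈ 67.8 W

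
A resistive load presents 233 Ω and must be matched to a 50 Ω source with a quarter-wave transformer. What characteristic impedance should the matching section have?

Z_qwt ≈ 108 Ω

Z_qwt = √(Z_0·R_L) = √(50 × 233) = √11650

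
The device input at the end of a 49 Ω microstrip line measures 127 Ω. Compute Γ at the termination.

Γ = (Z_L − Z_0)/(Z_L + Z_0) = (127 − 49)/(127 + 49) = 78/176

Γ = 0.443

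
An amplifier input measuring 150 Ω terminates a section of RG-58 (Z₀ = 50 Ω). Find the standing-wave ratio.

VSWR ≈ 3

Γ = (150 − 50)/(150 + 50) = 0.5
VSWR = (1 + 0.5)/(1 − 0.5)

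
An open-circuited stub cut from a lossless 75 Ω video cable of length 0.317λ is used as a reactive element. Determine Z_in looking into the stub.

βl = 2π × 0.317 = 114°
tan(βl) = -2.23
For an open-circuited stub, Z_in = −jZ_0·cot(βl) = −jZ_0/tan(βl)

Z_in ≈ +j33.6 Ω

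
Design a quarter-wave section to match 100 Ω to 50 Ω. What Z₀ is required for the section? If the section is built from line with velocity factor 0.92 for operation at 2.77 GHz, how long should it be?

Z_qwt ≈ 70.7 Ω; length ≈ 2.49 cm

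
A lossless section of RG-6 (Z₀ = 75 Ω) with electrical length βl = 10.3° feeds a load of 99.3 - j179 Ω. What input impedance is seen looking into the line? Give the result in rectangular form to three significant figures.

Z_in ≈ 48.5 − j123 Ω

tan(βl) = tan(10.3°) = 0.182
Z_in = Z_0·(Z_L + jZ_0·tanβl)/(Z_0 + jZ_L·tanβl)
     = 75·(99.3 − j165)/(108 + j18)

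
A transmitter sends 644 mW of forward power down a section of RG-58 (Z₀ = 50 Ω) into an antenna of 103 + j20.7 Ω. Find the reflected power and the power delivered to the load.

|Γ| = |(53 + j20.7)/(153 + j20.7)| = 0.369
|Γ|² = 0.136
P_refl = |Γ|²·P_inc = 87.5 mW, P_del = (1 − |Γ|²)·P_inc = 557 mW

P_reflected ≈ 87.5 mW; P_delivered ≈ 557 mW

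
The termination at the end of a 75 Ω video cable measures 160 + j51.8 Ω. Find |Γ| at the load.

|Γ| ≈ 0.414

Γ = (Z_L − Z_0)/(Z_L + Z_0) = (85 + j51.8)/(235 + j51.8)
|Γ| = 99.5/241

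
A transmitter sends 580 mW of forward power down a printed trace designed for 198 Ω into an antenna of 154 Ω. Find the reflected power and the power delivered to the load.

P_reflected ≈ 9.06 mW; P_delivered ≈ 571 mW

Γ = (154 − 198)/(154 + 198) = -0.125
|Γ|² = 0.0156
P_refl = |Γ|²·P_inc = 9.06 mW, P_del = (1 − |Γ|²)·P_inc = 571 mW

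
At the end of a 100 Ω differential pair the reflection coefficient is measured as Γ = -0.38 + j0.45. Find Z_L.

Z_L = Z_0·(1 + Γ)/(1 − Γ) = 100·(0.62 + j0.45)/(1.38 − j0.45)

Z_L ≈ 31 + j42.7 Ω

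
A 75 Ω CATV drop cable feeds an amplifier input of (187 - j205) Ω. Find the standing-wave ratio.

Γ = (Z_L − Z_0)/(Z_L + Z_0) = (112 − j205)/(262 − j205)
|Γ| = 234/333 = 0.702
VSWR = (1 + |Γ|)/(1 − |Γ|) = 1.7/0.298

VSWR ≈ 5.72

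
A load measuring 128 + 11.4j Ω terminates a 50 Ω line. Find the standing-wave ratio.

VSWR ≈ 2.58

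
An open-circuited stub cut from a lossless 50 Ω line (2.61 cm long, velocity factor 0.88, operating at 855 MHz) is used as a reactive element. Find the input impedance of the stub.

λ = v/f = 0.88·c / 855 MHz = 0.309 m
βl = 2π·l/λ = 2π × 0.0845 = 30.4°
tan(βl) = 0.587
For an open-circuited stub, Z_in = −jZ_0·cot(βl) = −jZ_0/tan(βl)

Z_in ≈ −j85.1 Ω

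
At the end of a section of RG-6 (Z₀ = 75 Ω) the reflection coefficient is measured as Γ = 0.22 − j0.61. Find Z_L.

Z_L ≈ 44.3 − j93.3 Ω

Z_L = Z_0·(1 + Γ)/(1 − Γ) = 75·(1.22 − j0.61)/(0.78 + j0.61)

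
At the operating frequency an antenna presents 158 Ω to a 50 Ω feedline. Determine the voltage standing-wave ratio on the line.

VSWR ≈ 3.16

Γ = (158 − 50)/(158 + 50) = 0.519
VSWR = (1 + 0.519)/(1 − 0.519)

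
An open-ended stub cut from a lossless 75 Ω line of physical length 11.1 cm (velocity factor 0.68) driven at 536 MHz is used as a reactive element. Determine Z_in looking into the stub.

λ = v/f = 0.68·c / 536 MHz = 0.381 m
βl = 2π·l/λ = 2π × 0.292 = 105°
tan(βl) = -3.73
For an open-ended stub, Z_in = −jZ_0·cot(βl) = −jZ_0/tan(βl)

Z_in ≈ +j20.1 Ω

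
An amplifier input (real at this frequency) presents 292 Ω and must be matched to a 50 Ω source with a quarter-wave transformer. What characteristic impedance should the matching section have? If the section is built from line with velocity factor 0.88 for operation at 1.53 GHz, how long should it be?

Z_qwt = √(Z_0·R_L) = √(50 × 292) = √14600
λ = 0.88·c/f = 0.173 m, so l = λ/4 = 0.0431 m

Z_qwt ≈ 121 Ω; length ≈ 4.31 cm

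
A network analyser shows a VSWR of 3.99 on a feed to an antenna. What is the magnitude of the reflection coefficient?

|Γ| = (S − 1)/(S + 1) = (3.99 − 1)/(3.99 + 1) = 2.99/4.99

|Γ| ≈ 0.599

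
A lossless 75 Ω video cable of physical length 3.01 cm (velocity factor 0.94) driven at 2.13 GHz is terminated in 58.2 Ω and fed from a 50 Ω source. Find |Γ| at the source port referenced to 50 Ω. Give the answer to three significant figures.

|Γ| ≈ 0.315

λ = v/f = 0.94·c / 2.13 GHz = 0.132 m
βl = 2π·l/λ = 2π × 0.227 = 81.8°
tan(βl) = 6.98
Z_in = Z_0·(Z_L + jZ_0·tanβl)/(Z_0 + jZ_L·tanβl) = 95.4 + j6.87 Ω
Γ_s = (Z_in − Z_s)/(Z_in + Z_s) = (45.4 + j6.87)/(145 + j6.87), |Γ_s| = 0.315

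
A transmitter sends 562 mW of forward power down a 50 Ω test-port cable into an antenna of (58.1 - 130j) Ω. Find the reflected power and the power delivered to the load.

|Γ| = |(8.1 − j130)/(108.1 − j130)| = 0.77
|Γ|² = 0.594
P_refl = |Γ|²·P_inc = 334 mW, P_del = (1 − |Γ|²)·P_inc = 228 mW

P_reflected ≈ 334 mW; P_delivered ≈ 228 mW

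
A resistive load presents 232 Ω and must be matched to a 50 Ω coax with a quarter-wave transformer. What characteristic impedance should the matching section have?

Z_qwt = √(Z_0·R_L) = √(50 × 232) = √11600

Z_qwt ≈ 108 Ω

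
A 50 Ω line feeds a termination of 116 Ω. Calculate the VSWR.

VSWR ≈ 2.32

Γ = (116 − 50)/(116 + 50) = 0.398
VSWR = (1 + 0.398)/(1 − 0.398)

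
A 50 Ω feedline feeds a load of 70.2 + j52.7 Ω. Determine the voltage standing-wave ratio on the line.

VSWR ≈ 2.51

Γ = (Z_L − Z_0)/(Z_L + Z_0) = (20.2 + j52.7)/(120.2 + j52.7)
|Γ| = 56.4/131 = 0.43
VSWR = (1 + |Γ|)/(1 − |Γ|) = 1.43/0.57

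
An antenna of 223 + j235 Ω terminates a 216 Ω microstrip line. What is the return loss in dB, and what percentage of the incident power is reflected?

RL ≈ 6.52 dB; 22.3% of incident power reflected

Γ = (7 + j235)/(439 + j235), |Γ| = 0.472
RL = −20·log₁₀(0.472) = 6.52 dB
P_refl/P_inc = |Γ|² = 0.223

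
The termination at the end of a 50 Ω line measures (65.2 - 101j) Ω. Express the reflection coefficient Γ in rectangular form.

Γ = (Z_L − Z_0)/(Z_L + Z_0) = (15.2 − j101)/(115.2 − j101)

Γ ≈ 0.509 − j0.43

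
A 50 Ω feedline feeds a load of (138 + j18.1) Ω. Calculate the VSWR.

VSWR ≈ 2.81

Γ = (Z_L − Z_0)/(Z_L + Z_0) = (88 + j18.1)/(188 + j18.1)
|Γ| = 89.8/189 = 0.476
VSWR = (1 + |Γ|)/(1 − |Γ|) = 1.48/0.524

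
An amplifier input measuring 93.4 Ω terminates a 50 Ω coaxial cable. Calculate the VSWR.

Γ = (93.4 − 50)/(93.4 + 50) = 0.303
VSWR = (1 + 0.303)/(1 − 0.303)

VSWR ≈ 1.87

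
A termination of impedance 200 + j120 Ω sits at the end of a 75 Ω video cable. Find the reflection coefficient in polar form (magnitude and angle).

Γ ≈ 0.578 ∠ 20.3°

Γ = (Z_L − Z_0)/(Z_L + Z_0) = (125 + j120)/(275 + j120)
|Γ| = 173/300 = 0.578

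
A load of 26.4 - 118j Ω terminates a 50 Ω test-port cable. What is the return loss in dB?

Γ = (-23.6 − j118)/(76.4 − j118), |Γ| = 0.856
RL = −20·log₁₀|Γ| = −20·log₁₀(0.856)

RL ≈ 1.35 dB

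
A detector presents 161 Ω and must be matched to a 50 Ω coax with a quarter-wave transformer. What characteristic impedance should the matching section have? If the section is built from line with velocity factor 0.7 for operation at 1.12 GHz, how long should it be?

Z_qwt ≈ 89.7 Ω; length ≈ 4.69 cm

Z_qwt = √(Z_0·R_L) = √(50 × 161) = √8050
λ = 0.7·c/f = 0.188 m, so l = λ/4 = 0.0469 m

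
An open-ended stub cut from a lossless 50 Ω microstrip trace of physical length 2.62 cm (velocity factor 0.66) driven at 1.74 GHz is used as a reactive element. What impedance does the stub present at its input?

Z_in ≈ −j6.24 Ω

λ = v/f = 0.66·c / 1.74 GHz = 0.114 m
βl = 2π·l/λ = 2π × 0.23 = 82.9°
tan(βl) = 8.01
For an open-ended stub, Z_in = −jZ_0·cot(βl) = −jZ_0/tan(βl)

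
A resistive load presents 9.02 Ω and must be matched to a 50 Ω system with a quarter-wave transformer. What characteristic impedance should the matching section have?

Z_qwt ≈ 21.2 Ω

Z_qwt = √(Z_0·R_L) = √(50 × 9.02) = √451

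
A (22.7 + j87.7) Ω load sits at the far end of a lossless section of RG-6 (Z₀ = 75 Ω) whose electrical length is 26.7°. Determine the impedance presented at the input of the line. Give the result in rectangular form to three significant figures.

Z_in ≈ 148 + j250 Ω

tan(βl) = tan(26.7°) = 0.503
Z_in = Z_0·(Z_L + jZ_0·tanβl)/(Z_0 + jZ_L·tanβl)
     = 75·(22.7 + j125)/(30.9 + j11.4)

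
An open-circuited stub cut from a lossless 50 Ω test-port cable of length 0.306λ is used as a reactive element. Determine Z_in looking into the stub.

βl = 2π × 0.306 = 110°
tan(βl) = -2.72
For an open-circuited stub, Z_in = −jZ_0·cot(βl) = −jZ_0/tan(βl)

Z_in ≈ +j18.4 Ω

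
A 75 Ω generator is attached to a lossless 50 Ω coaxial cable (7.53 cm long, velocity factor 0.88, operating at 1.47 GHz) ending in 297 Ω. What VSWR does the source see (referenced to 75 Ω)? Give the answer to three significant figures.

λ = v/f = 0.88·c / 1.47 GHz = 0.18 m
βl = 2π·l/λ = 2π × 0.419 = 151°
tan(βl) = -0.556
Z_in = Z_0·(Z_L + jZ_0·tanβl)/(Z_0 + jZ_L·tanβl) = 32.7 + j80.1 Ω
Γ_s = (Z_in − Z_s)/(Z_in + Z_s) = (-42.3 + j80.1)/(108 + j80.1), |Γ_s| = 0.675
VSWR = (1 + |Γ_s|)/(1 − |Γ_s|)

VSWR ≈ 5.15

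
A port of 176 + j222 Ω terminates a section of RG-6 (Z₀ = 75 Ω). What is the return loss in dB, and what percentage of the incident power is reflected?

Γ = (101 + j222)/(251 + j222), |Γ| = 0.728
RL = −20·log₁₀(0.728) = 2.76 dB
P_refl/P_inc = |Γ|² = 0.53

RL ≈ 2.76 dB; 53% of incident power reflected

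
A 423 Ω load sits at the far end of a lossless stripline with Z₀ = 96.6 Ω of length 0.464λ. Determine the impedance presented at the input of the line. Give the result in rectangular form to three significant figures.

Z_in ≈ 221 + j200 Ω

βl = 2π × 0.464 = 167°
tan(βl) = tan(167°) = -0.23
Z_in = Z_0·(Z_L + jZ_0·tanβl)/(Z_0 + jZ_L·tanβl)
     = 96.6·(423 − j22.2)/(96.6 − j97.3)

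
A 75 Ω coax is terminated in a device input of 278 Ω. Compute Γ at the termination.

Γ = 0.575

Γ = (Z_L − Z_0)/(Z_L + Z_0) = (278 − 75)/(278 + 75) = 203/353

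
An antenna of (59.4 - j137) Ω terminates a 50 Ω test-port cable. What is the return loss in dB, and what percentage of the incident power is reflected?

RL ≈ 2.12 dB; 61.3% of incident power reflected

Γ = (9.4 − j137)/(109.4 − j137), |Γ| = 0.783
RL = −20·log₁₀(0.783) = 2.12 dB
P_refl/P_inc = |Γ|² = 0.613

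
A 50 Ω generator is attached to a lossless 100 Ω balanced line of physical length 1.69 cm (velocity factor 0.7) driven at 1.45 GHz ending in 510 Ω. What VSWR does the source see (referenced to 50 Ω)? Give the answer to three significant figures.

λ = v/f = 0.7·c / 1.45 GHz = 0.145 m
βl = 2π·l/λ = 2π × 0.117 = 42°
tan(βl) = 0.901
Z_in = Z_0·(Z_L + jZ_0·tanβl)/(Z_0 + jZ_L·tanβl) = 41.8 − j102 Ω
Γ_s = (Z_in − Z_s)/(Z_in + Z_s) = (-8.2 − j102)/(91.8 − j102), |Γ_s| = 0.745
VSWR = (1 + |Γ_s|)/(1 − |Γ_s|)

VSWR ≈ 6.86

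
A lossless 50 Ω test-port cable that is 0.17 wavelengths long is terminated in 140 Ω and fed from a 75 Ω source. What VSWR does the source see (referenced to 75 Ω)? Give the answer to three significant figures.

βl = 2π × 0.17 = 61.2°
tan(βl) = 1.82
Z_in = Z_0·(Z_L + jZ_0·tanβl)/(Z_0 + jZ_L·tanβl) = 22.4 − j23.1 Ω
Γ_s = (Z_in − Z_s)/(Z_in + Z_s) = (-52.6 − j23.1)/(97.4 − j23.1), |Γ_s| = 0.574
VSWR = (1 + |Γ_s|)/(1 − |Γ_s|)

VSWR ≈ 3.69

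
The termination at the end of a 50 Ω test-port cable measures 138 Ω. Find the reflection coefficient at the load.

Γ = 0.468

Γ = (Z_L − Z_0)/(Z_L + Z_0) = (138 − 50)/(138 + 50) = 88/188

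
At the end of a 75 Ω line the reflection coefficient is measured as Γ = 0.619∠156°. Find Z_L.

Z_L ≈ 18.4 + j15 Ω

Z_L = Z_0·(1 + Γ)/(1 − Γ) = 75·(0.435 + j0.252)/(1.57 − j0.252)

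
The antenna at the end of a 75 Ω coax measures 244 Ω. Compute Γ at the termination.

Γ = (Z_L − Z_0)/(Z_L + Z_0) = (244 − 75)/(244 + 75) = 169/319

Γ = 0.53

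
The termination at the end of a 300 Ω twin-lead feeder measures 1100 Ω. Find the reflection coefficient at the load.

Γ = 0.571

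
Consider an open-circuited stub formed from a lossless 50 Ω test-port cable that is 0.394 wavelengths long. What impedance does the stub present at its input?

Z_in ≈ +j63.6 Ω

βl = 2π × 0.394 = 142°
tan(βl) = -0.786
For an open-circuited stub, Z_in = −jZ_0·cot(βl) = −jZ_0/tan(βl)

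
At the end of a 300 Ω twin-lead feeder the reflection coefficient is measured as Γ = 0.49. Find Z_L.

Z_L ≈ 876 Ω

Z_L = Z_0·(1 + Γ)/(1 − Γ) = 300·(1.49)/(0.51)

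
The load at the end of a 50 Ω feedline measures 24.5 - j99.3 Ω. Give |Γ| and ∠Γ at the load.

Γ = (Z_L − Z_0)/(Z_L + Z_0) = (-25.5 − j99.3)/(74.5 − j99.3)
|Γ| = 103/124 = 0.826

Γ ≈ 0.826 ∠ -51.3°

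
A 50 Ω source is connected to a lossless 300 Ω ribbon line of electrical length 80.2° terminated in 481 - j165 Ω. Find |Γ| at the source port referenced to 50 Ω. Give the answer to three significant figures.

|Γ| ≈ 0.531

tan(βl) = 5.79
Z_in = Z_0·(Z_L + jZ_0·tanβl)/(Z_0 + jZ_L·tanβl) = 160 + j20.4 Ω
Γ_s = (Z_in − Z_s)/(Z_in + Z_s) = (110 + j20.4)/(210 + j20.4), |Γ_s| = 0.531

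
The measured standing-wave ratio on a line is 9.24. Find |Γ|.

|Γ| ≈ 0.805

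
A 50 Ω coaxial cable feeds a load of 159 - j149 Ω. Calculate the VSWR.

VSWR ≈ 6.12

Γ = (Z_L − Z_0)/(Z_L + Z_0) = (109 − j149)/(209 − j149)
|Γ| = 185/257 = 0.719
VSWR = (1 + |Γ|)/(1 − |Γ|) = 1.72/0.281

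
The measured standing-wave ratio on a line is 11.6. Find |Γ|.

|Γ| = (S − 1)/(S + 1) = (11.6 − 1)/(11.6 + 1) = 10.6/12.6

|Γ| ≈ 0.841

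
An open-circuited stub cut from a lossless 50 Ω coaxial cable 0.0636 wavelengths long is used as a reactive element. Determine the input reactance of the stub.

βl = 2π × 0.0636 = 22.9°
tan(βl) = 0.422
For an open-circuited stub, Z_in = −jZ_0·cot(βl) = −jZ_0/tan(βl)

X_in ≈ -118 Ω (capacitive)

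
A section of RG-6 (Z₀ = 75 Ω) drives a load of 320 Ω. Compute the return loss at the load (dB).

RL ≈ 4.15 dB

Γ = (320 − 75)/(320 + 75) = 0.62
RL = −20·log₁₀|Γ| = −20·log₁₀(0.62)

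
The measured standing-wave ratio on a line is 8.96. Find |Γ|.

|Γ| = (S − 1)/(S + 1) = (8.96 − 1)/(8.96 + 1) = 7.96/9.96

|Γ| ≈ 0.799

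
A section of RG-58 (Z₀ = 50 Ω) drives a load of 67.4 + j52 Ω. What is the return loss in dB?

Γ = (17.4 + j52)/(117.4 + j52), |Γ| = 0.427
RL = −20·log₁₀|Γ| = −20·log₁₀(0.427)

RL ≈ 7.39 dB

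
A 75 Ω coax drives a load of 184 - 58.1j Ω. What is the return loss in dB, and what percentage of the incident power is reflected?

Γ = (109 − j58.1)/(259 − j58.1), |Γ| = 0.465
RL = −20·log₁₀(0.465) = 6.64 dB
P_refl/P_inc = |Γ|² = 0.217

RL ≈ 6.64 dB; 21.7% of incident power reflected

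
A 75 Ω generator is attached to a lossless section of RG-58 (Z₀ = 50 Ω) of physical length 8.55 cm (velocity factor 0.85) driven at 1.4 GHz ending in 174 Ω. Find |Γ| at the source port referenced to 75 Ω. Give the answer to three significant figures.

λ = v/f = 0.85·c / 1.4 GHz = 0.182 m
βl = 2π·l/λ = 2π × 0.469 = 169°
tan(βl) = -0.195
Z_in = Z_0·(Z_L + jZ_0·tanβl)/(Z_0 + jZ_L·tanβl) = 124 + j74.1 Ω
Γ_s = (Z_in − Z_s)/(Z_in + Z_s) = (48.8 + j74.1)/(199 + j74.1), |Γ_s| = 0.418

|Γ| ≈ 0.418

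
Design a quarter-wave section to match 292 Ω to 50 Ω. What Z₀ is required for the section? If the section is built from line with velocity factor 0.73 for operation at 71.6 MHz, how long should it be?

Z_qwt = √(Z_0·R_L) = √(50 × 292) = √14600
λ = 0.73·c/f = 3.06 m, so l = λ/4 = 0.765 m

Z_qwt ≈ 121 Ω; length ≈ 76.5 cm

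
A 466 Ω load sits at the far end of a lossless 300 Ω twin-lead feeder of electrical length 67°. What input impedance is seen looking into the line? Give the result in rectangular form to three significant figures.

tan(βl) = tan(67°) = 2.36
Z_in = Z_0·(Z_L + jZ_0·tanβl)/(Z_0 + jZ_L·tanβl)
     = 300·(466 + j707)/(300 + j1100)

Z_in ≈ 212 − j69.4 Ω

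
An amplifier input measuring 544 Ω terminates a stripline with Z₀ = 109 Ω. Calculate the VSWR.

Γ = (544 − 109)/(544 + 109) = 0.666
VSWR = (1 + 0.666)/(1 − 0.666)

VSWR ≈ 4.99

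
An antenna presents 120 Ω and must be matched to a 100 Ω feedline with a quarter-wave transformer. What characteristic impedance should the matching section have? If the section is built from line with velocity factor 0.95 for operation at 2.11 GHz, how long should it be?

Z_qwt ≈ 110 Ω; length ≈ 3.38 cm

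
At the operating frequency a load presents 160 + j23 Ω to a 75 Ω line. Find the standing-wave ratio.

VSWR ≈ 2.19

Γ = (Z_L − Z_0)/(Z_L + Z_0) = (85 + j23)/(235 + j23)
|Γ| = 88.1/236 = 0.373
VSWR = (1 + |Γ|)/(1 − |Γ|) = 1.37/0.627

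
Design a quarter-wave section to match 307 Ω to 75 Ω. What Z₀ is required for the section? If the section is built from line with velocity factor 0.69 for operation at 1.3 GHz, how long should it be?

Z_qwt ≈ 152 Ω; length ≈ 3.98 cm

Z_qwt = √(Z_0·R_L) = √(75 × 307) = √23020
λ = 0.69·c/f = 0.159 m, so l = λ/4 = 0.0398 m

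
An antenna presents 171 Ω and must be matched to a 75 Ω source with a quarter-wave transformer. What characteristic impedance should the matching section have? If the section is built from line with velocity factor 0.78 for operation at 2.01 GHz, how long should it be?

Z_qwt ≈ 113 Ω; length ≈ 2.91 cm

Z_qwt = √(Z_0·R_L) = √(75 × 171) = √12820
λ = 0.78·c/f = 0.116 m, so l = λ/4 = 0.0291 m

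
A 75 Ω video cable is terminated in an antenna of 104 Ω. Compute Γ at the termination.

Γ = (Z_L − Z_0)/(Z_L + Z_0) = (104 − 75)/(104 + 75) = 29/179

Γ = 0.162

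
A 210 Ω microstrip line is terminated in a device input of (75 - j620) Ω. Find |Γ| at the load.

|Γ| ≈ 0.93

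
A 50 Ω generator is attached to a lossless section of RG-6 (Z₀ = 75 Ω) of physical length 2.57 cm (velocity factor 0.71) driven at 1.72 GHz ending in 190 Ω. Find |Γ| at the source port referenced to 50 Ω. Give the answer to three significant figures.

λ = v/f = 0.71·c / 1.72 GHz = 0.124 m
βl = 2π·l/λ = 2π × 0.208 = 74.7°
tan(βl) = 3.66
Z_in = Z_0·(Z_L + jZ_0·tanβl)/(Z_0 + jZ_L·tanβl) = 31.5 − j17.1 Ω
Γ_s = (Z_in − Z_s)/(Z_in + Z_s) = (-18.5 − j17.1)/(81.5 − j17.1), |Γ_s| = 0.303

|Γ| ≈ 0.303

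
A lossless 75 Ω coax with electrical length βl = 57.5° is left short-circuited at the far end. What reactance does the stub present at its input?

X_in ≈ 118 Ω (inductive)

tan(βl) = 1.57
For a short-circuited stub, Z_in = jZ_0·tan(βl)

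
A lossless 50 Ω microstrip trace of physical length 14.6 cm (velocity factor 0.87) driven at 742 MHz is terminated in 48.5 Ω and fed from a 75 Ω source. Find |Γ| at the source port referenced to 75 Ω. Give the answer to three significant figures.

|Γ| ≈ 0.207

λ = v/f = 0.87·c / 742 MHz = 0.352 m
βl = 2π·l/λ = 2π × 0.415 = 149°
tan(βl) = -0.591
Z_in = Z_0·(Z_L + jZ_0·tanβl)/(Z_0 + jZ_L·tanβl) = 49.3 − j1.31 Ω
Γ_s = (Z_in − Z_s)/(Z_in + Z_s) = (-25.7 − j1.31)/(124 − j1.31), |Γ_s| = 0.207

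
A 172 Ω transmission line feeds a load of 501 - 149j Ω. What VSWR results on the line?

VSWR ≈ 3.2

Γ = (Z_L − Z_0)/(Z_L + Z_0) = (329 − j149)/(673 − j149)
|Γ| = 361/689 = 0.524
VSWR = (1 + |Γ|)/(1 − |Γ|) = 1.52/0.476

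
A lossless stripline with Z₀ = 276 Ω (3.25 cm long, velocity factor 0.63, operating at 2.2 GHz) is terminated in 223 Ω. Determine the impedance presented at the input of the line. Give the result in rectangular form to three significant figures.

Z_in ≈ 268 − j57.4 Ω

λ = v/f = 0.63·c / 2.2 GHz = 0.0859 m
βl = 2π·l/λ = 2π × 0.378 = 136°
tan(βl) = tan(136°) = -0.959
Z_in = Z_0·(Z_L + jZ_0·tanβl)/(Z_0 + jZ_L·tanβl)
     = 276·(223 − j265)/(276 − j214)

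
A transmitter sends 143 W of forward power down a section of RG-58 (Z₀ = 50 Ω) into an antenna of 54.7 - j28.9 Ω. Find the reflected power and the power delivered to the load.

|Γ| = |(4.7 − j28.9)/(104.7 − j28.9)| = 0.27
|Γ|² = 0.0727
P_refl = |Γ|²·P_inc = 10.4 W, P_del = (1 − |Γ|²)·P_inc = 133 W

P_reflected ≈ 10.4 W; P_delivered ≈ 133 W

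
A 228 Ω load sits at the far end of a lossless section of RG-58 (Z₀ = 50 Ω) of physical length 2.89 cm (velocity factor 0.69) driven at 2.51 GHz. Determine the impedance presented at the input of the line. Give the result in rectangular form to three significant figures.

Z_in ≈ 16.4 + j33.9 Ω

λ = v/f = 0.69·c / 2.51 GHz = 0.0825 m
βl = 2π·l/λ = 2π × 0.35 = 126°
tan(βl) = tan(126°) = -1.37
Z_in = Z_0·(Z_L + jZ_0·tanβl)/(Z_0 + jZ_L·tanβl)
     = 50·(228 − j68.4)/(50 − j312)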